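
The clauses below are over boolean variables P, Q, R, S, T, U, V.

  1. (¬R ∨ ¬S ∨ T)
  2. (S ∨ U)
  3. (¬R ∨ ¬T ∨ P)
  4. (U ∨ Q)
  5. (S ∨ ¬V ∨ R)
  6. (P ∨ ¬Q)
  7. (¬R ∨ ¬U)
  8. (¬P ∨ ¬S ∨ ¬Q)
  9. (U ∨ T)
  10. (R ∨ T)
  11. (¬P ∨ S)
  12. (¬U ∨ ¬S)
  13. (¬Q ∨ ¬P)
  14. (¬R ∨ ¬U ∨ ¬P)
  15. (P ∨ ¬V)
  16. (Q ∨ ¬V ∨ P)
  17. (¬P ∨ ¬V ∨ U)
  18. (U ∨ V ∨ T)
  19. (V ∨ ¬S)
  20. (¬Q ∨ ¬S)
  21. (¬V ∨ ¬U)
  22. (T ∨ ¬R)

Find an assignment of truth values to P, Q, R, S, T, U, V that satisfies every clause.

Set P = False and propagate.
  then Q is forced to False.
  then U is forced to True.
  then R is forced to False.
  then T is forced to True.
  then S is forced to False.
  then V is forced to False.
Every clause has at least one true literal under this assignment.

P=False, Q=False, R=False, S=False, T=True, U=True, V=False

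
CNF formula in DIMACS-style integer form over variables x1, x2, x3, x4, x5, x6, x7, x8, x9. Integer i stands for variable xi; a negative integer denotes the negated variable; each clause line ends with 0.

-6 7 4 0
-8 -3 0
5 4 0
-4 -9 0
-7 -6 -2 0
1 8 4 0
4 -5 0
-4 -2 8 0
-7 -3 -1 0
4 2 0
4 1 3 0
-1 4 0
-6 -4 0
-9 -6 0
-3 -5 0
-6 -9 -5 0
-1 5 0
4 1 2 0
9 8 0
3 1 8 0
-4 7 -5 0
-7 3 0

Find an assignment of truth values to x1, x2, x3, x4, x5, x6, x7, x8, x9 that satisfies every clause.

x1=F  x2=F  x3=F  x4=T  x5=F  x6=F  x7=F  x8=T  x9=F

Pure literal: x6 appears only negated; assign x6 = False.
Try x1 = False.
Set x2 = False and propagate.
  then x4 is forced to True.
  then x9 is forced to False.
  then x8 is forced to True.
  then x3 is forced to False.
  then x7 is forced to False.
  then x5 is forced to False.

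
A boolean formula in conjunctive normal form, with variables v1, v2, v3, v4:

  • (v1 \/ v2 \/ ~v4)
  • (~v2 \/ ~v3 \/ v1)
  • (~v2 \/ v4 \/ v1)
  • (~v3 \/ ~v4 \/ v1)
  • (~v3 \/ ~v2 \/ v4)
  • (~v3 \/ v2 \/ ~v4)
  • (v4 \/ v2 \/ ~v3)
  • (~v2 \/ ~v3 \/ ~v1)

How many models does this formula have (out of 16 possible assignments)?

6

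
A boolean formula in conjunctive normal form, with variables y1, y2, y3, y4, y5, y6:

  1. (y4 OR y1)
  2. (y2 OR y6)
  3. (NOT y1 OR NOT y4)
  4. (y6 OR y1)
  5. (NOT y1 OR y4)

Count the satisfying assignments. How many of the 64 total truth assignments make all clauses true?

8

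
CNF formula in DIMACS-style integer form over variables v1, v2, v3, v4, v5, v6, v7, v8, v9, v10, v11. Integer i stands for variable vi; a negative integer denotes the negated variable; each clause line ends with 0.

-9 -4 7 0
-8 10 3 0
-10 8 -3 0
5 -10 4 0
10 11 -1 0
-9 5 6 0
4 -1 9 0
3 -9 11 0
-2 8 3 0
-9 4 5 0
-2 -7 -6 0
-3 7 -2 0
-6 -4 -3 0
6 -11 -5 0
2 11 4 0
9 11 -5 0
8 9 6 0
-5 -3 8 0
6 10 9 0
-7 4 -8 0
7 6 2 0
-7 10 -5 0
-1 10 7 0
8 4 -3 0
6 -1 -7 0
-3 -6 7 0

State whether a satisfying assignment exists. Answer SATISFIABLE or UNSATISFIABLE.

SATISFIABLE

Branch on v1: take v1 = True.
Set v2 = False and propagate.
The remaining clauses are satisfied by v3 = False, v4 = True, v5 = False, v6 = True, v7 = True, v8 = False, v9 = True, v10 = True, v11 = True.
So v1 = 1, v2 = 0, v3 = 0, v4 = 1, v5 = 0, v6 = 1, v7 = 1, v8 = 0, v9 = 1, v10 = 1, v11 = 1 is a satisfying assignment.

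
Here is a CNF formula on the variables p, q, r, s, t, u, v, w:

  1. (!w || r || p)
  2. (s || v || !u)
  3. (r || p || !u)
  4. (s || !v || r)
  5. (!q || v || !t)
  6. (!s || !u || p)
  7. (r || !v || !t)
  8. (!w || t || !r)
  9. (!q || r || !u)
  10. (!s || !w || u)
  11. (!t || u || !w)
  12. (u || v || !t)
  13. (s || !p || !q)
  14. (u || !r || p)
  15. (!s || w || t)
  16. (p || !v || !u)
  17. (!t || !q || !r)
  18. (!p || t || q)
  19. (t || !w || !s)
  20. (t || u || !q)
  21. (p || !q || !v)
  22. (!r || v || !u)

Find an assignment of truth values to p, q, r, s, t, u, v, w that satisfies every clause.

p=T, q=F, r=T, s=T, t=T, u=T, v=T, w=F

Check each clause:
  1. (p || r || !w) — !w is true.
  2. (v || s || !u) — s is true.
  3. (p || r || !u) — p is true.
  4. (s || r || !v) — r is true.
  5. (v || !t || !q) — !q is true.
  6. (!u || p || !s) — p is true.
  7. (!t || !v || r) — r is true.
  8. (t || !r || !w) — !w is true.
  9. (r || !u || !q) — r is true.
  10. (!w || u || !s) — !w is true.
  11. (!w || !t || u) — !w is true.
  12. (!t || u || v) — u is true.
  13. (!q || !p || s) — s is true.
  14. (p || !r || u) — p is true.
  15. (w || t || !s) — t is true.
  16. (!u || p || !v) — p is true.
  17. (!r || !t || !q) — !q is true.
  18. (!p || q || t) — t is true.
  19. (!s || t || !w) — !w is true.
  20. (t || u || !q) — t is true.
  21. (p || !v || !q) — !q is true.
  22. (v || !u || !r) — v is true.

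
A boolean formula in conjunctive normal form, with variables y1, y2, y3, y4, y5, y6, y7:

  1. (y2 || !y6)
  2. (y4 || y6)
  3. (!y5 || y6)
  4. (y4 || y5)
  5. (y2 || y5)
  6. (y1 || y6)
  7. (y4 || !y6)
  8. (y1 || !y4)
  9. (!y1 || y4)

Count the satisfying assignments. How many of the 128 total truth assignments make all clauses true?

12

Case analysis on y4 and y6:
  y4=T, y6=T: forces y1=T; y2=T; y3, y5, y7 free → 2^3 = 8.
  y4=T, y6=F: remaining (y1,y2,y3,y5,y7) ∈ {(T,T,F,F,F); (T,T,F,F,T); (T,T,T,F,F); (T,T,T,F,T)} — 4.
  y4=F, y6=T: a clause becomes empty — 0.
  y4=F, y6=F: a clause becomes empty — 0.
Total: 8 + 4 + 0 + 0 = 12.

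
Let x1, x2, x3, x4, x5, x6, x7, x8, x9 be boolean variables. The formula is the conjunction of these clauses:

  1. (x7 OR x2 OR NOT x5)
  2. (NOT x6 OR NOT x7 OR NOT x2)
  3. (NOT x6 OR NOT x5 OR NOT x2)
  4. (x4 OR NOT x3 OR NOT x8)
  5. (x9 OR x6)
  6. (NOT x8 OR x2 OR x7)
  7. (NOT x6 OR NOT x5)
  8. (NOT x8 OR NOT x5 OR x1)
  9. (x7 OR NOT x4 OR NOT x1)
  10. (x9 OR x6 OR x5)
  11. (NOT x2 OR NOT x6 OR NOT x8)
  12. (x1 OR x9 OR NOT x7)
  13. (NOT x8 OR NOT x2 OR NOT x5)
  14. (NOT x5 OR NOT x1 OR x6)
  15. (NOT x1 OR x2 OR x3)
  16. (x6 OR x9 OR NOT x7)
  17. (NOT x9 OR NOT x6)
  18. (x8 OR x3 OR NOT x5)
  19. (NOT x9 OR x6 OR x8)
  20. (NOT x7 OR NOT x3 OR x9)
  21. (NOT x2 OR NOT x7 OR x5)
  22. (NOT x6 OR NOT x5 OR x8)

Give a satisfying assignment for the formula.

x1 = F, x2 = F, x3 = F, x4 = F, x5 = F, x6 = T, x7 = F, x8 = F, x9 = F

Set x1 = False and propagate.
For the remaining variables, x2 = False, x3 = False, x4 = False, x5 = False, x6 = True, x7 = False, x8 = False, x9 = False works.
Every clause has at least one true literal under this assignment.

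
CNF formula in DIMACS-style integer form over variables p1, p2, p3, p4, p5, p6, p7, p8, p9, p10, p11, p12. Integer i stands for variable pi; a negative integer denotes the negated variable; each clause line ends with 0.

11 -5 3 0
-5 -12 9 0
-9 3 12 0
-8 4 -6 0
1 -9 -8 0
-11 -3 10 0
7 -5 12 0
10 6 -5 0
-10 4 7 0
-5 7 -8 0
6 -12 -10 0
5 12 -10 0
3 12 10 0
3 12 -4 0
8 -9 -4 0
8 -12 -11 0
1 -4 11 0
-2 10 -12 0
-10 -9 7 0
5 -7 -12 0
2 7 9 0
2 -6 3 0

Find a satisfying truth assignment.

Try p1 = False.
Try p2 = True.
The remaining clauses are satisfied by p3 = True, p4 = False, p5 = True, p6 = False, p7 = True, p8 = False, p9 = True, p10 = True, p11 = True, p12 = False.
Every clause has at least one true literal under this assignment.
Check each clause:
  1. (p3 || !p5 || p11) — p11 is true.
  2. (p9 || !p12 || !p5) — p9 is true.
  3. (p12 || !p9 || p3) — p3 is true.
  4. (!p8 || p4 || !p6) — !p8 is true.
  5. (!p8 || p1 || !p9) — !p8 is true.
  6. (p10 || !p3 || !p11) — p10 is true.
  7. (p12 || !p5 || p7) — p7 is true.
  8. (p6 || p10 || !p5) — p10 is true.
  9. (p7 || p4 || !p10) — p7 is true.
  10. (!p8 || p7 || !p5) — !p8 is true.
  11. (!p12 || p6 || !p10) — !p12 is true.
  12. (p5 || p12 || !p10) — p5 is true.
  13. (p10 || p12 || p3) — p10 is true.
  14. (!p4 || p3 || p12) — p3 is true.
  15. (!p4 || !p9 || p8) — !p4 is true.
  16. (p8 || !p12 || !p11) — !p12 is true.
  17. (p11 || !p4 || p1) — p11 is true.
  18. (p10 || !p2 || !p12) — p10 is true.
  19. (!p9 || p7 || !p10) — p7 is true.
  20. (!p7 || p5 || !p12) — !p12 is true.
  21. (p9 || p2 || p7) — p9 is true.
  22. (p2 || p3 || !p6) — p2 is true.

p1=False, p2=True, p3=True, p4=False, p5=True, p6=False, p7=True, p8=False, p9=True, p10=True, p11=True, p12=False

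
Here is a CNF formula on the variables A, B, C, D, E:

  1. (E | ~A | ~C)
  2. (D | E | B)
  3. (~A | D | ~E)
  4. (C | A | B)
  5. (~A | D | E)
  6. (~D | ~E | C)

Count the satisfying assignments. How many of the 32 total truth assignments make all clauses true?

14

Split on E, then A.
  E=T, A=T: remaining (B,C,D) ∈ {(F,T,T); (T,T,T)} — 2.
  E=T, A=F: 5 of the 8 assignments to (B,C,D) work.
  E=F, A=T: remaining (B,C,D) ∈ {(F,F,T); (T,F,T)} — 2.
  E=F, A=F: 5 of the 8 assignments to (B,C,D) work.
Total: 2 + 5 + 2 + 5 = 14.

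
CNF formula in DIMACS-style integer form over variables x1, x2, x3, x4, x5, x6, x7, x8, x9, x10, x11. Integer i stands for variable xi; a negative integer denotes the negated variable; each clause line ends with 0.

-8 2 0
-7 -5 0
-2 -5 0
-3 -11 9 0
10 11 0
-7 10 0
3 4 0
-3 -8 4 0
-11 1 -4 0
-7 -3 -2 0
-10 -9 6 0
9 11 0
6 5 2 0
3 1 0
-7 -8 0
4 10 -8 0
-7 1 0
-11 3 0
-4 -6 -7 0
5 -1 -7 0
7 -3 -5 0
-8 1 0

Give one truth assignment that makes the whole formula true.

Pure literal: x8 appears only negated; assign x8 = False.
Set x1 = False and propagate.
  then x3 is forced to True.
  then x7 is forced to False.
  then x5 is forced to False.
Try x2 = False.
  then x6 is forced to True.
For the remaining variables, x4 = False, x9 = True, x10 = True, x11 = True works.
Every clause has at least one true literal under this assignment.
Check each clause:
  1. {¬x8, x2} — ¬x8 is true.
  2. {¬x5, ¬x7} — ¬x7 is true.
  3. {¬x5, ¬x2} — ¬x5 is true.
  4. {x9, ¬x3, ¬x11} — x9 is true.
  5. {x11, x10} — x10 is true.
  6. {x10, ¬x7} — ¬x7 is true.
  7. {x3, x4} — x3 is true.
  8. {x4, ¬x8, ¬x3} — ¬x8 is true.
  9. {¬x4, x1, ¬x11} — ¬x4 is true.
  10. {¬x3, ¬x7, ¬x2} — ¬x7 is true.
  11. {¬x9, x6, ¬x10} — x6 is true.
  12. {x9, x11} — x9 is true.
  13. {x5, x6, x2} — x6 is true.
  14. {x3, x1} — x3 is true.
  15. {¬x7, ¬x8} — ¬x8 is true.
  16. {¬x8, x10, x4} — ¬x8 is true.
  17. {¬x7, x1} — ¬x7 is true.
  18. {¬x11, x3} — x3 is true.
  19. {¬x7, ¬x4, ¬x6} — ¬x7 is true.
  20. {¬x7, ¬x1, x5} — ¬x7 is true.
  21. {¬x5, ¬x3, x7} — ¬x5 is true.
  22. {¬x8, x1} — ¬x8 is true.

x1=F  x2=F  x3=T  x4=F  x5=F  x6=T  x7=F  x8=F  x9=T  x10=T  x11=T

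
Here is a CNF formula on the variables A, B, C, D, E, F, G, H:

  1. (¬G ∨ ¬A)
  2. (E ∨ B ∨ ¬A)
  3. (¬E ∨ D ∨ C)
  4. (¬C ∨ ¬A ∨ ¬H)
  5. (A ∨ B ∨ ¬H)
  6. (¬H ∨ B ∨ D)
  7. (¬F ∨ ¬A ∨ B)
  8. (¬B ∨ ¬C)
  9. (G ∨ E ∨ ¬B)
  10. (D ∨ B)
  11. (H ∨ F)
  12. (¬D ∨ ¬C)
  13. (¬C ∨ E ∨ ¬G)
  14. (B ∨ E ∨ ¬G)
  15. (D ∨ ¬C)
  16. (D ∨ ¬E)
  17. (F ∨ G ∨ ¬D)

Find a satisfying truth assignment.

A=False, B=True, C=False, D=True, E=True, F=True, G=False, H=False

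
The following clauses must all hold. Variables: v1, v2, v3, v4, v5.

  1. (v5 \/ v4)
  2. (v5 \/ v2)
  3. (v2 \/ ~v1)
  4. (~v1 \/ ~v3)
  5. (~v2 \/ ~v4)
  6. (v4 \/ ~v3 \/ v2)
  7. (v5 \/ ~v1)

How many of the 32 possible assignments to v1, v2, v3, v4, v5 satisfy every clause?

The models are:
  v1=0 v2=0 v3=0 v4=0 v5=1
  v1=0 v2=0 v3=0 v4=1 v5=1
  v1=0 v2=0 v3=1 v4=1 v5=1
  v1=0 v2=1 v3=0 v4=0 v5=1
  v1=0 v2=1 v3=1 v4=0 v5=1
  v1=1 v2=1 v3=0 v4=0 v5=1
Count: 6.

6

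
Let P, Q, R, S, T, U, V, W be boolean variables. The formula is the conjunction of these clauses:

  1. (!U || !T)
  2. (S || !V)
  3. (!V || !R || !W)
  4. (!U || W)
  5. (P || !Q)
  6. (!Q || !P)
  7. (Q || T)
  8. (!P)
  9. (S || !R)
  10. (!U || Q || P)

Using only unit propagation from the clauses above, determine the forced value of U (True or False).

(!P) stands alone — P = False.
In (P || !Q), P is now false; !Q must hold, so Q = False.
From (T || Q) and Q = False: T = True.
In (!U || !T), !T is now false; !U must hold, so U = False.

False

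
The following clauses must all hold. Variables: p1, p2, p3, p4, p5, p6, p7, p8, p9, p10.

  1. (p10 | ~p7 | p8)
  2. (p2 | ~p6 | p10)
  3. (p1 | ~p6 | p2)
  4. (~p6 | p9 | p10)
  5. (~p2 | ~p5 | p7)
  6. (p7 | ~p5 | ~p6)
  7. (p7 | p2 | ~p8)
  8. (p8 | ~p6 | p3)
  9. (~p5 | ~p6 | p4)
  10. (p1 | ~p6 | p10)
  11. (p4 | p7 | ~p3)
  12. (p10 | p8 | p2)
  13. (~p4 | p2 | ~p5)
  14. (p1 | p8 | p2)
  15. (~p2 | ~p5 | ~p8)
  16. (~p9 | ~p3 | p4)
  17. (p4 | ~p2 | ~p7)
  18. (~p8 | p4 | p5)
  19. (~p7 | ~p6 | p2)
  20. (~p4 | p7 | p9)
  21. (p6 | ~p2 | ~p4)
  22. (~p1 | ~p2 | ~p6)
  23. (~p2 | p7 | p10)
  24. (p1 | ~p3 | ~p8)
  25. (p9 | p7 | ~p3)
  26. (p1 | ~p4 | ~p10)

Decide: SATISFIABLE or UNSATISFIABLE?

SATISFIABLE

Branch on p1: take p1 = True.
Try p2 = False.
The remaining clauses are satisfied by p3 = False, p4 = False, p5 = True, p6 = False, p7 = True, p8 = True, p9 = True, p10 = False.
So p1 = T  p2 = F  p3 = F  p4 = F  p5 = T  p6 = F  p7 = T  p8 = T  p9 = T  p10 = F is a satisfying assignment.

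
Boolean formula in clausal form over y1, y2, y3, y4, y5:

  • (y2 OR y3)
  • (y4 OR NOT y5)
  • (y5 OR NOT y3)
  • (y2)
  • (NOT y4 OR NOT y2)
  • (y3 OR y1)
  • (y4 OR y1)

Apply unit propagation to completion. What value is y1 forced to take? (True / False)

Unit clause (y2) sets y2 = True.
From (NOT y2 OR NOT y4) and y2 = True: y4 = False.
From (y4 OR NOT y5) and y4 = False: y5 = False.
(NOT y3 OR y5): since y5 = False, the clause reduces to (NOT y3). y3 = False.
(y3 OR y1) with y3 = False leaves only y1, so y1 = True.

True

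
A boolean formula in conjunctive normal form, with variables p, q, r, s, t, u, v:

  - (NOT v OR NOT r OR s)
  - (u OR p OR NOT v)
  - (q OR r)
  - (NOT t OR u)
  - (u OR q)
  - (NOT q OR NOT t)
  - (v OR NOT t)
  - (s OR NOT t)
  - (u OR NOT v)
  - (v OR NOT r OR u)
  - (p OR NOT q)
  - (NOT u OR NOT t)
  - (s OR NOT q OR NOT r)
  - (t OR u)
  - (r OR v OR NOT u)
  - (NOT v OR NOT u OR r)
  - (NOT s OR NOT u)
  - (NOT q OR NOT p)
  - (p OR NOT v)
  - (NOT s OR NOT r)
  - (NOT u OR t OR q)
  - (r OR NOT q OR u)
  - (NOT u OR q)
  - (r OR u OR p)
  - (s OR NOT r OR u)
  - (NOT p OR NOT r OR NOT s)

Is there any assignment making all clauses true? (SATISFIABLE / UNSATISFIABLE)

u = True:
  propagation gives t=False, s=False, q=True, p=True; an empty clause results — contradiction.
u = False:
  propagation gives t=False; an empty clause results — contradiction.
Every branch closes, so no satisfying assignment exists.

UNSATISFIABLE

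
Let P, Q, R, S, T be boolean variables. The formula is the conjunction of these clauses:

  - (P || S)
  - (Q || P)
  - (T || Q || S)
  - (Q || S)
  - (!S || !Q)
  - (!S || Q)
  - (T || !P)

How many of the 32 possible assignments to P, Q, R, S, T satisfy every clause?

Satisfying assignments:
  P=1 Q=1 R=0 S=0 T=1
  P=1 Q=1 R=1 S=0 T=1
That's 2 in total.

2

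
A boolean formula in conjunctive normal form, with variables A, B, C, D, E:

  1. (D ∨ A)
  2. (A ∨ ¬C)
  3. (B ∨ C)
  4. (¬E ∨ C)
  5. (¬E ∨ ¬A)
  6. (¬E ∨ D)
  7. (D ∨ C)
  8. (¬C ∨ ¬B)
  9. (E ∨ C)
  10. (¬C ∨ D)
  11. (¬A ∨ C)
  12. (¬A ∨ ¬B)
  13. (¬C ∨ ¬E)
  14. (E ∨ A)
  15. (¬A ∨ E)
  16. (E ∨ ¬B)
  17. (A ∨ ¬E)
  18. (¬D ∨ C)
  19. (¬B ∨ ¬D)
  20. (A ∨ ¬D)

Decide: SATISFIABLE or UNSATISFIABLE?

C = True:
  propagation gives A=True, E=False; an empty clause results — contradiction.
C = False:
  propagation gives B=True, E=False; an empty clause results — contradiction.
Every branch closes, so no satisfying assignment exists.

UNSATISFIABLE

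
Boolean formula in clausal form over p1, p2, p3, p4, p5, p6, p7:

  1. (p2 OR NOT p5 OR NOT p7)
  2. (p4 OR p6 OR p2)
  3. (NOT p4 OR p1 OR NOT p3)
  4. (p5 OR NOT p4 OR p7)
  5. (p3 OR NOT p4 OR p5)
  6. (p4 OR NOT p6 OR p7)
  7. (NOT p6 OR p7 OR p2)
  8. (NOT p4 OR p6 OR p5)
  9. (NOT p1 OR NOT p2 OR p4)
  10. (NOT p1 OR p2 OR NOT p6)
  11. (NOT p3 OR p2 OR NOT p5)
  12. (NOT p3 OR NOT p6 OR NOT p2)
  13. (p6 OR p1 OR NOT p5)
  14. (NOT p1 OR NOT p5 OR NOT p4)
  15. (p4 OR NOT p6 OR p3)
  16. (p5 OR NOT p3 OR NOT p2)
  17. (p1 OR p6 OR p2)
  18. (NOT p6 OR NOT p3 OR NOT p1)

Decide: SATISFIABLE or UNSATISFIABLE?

SATISFIABLE

Try p1 = False.
The remaining clauses are satisfied by p2 = True, p3 = False, p4 = False, p5 = False, p6 = False, p7 = False.
So p1 = 0, p2 = 1, p3 = 0, p4 = 0, p5 = 0, p6 = 0, p7 = 0 is a satisfying assignment.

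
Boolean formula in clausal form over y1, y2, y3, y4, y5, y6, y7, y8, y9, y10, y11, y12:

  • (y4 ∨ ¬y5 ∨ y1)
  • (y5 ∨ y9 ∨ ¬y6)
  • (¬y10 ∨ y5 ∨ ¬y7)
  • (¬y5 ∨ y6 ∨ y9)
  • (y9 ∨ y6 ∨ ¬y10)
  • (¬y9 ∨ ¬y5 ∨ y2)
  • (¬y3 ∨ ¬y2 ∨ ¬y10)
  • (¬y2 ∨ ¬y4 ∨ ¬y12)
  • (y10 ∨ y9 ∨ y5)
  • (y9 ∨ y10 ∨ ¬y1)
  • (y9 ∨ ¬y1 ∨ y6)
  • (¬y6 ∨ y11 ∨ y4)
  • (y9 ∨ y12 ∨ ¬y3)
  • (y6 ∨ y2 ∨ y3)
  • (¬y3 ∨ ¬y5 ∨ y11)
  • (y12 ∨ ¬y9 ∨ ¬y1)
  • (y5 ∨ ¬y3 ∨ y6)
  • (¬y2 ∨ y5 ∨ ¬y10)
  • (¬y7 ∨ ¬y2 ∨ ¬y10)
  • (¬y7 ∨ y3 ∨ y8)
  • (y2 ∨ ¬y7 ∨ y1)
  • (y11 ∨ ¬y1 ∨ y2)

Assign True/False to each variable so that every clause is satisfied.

y1=F  y2=T  y3=F  y4=T  y5=T  y6=F  y7=F  y8=F  y9=T  y10=F  y11=T  y12=F

Pure literal: y7 appears only negated; assign y7 = False.
Pure literal: y11 appears only positively; assign y11 = True.
Set y1 = False and propagate.
The remaining clauses are satisfied by y2 = True, y3 = False, y4 = True, y5 = True, y6 = False, y8 = False, y9 = True, y10 = False, y12 = False.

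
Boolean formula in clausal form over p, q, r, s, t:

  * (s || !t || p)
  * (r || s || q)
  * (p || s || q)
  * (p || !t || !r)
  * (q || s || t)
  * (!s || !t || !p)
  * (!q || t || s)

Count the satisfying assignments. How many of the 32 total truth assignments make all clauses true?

Case analysis on s and t:
  s=T, t=T: remaining (p,q,r) ∈ {(F,F,F); (F,T,F)} — 2.
  s=T, t=F: p, q, r free → 2^3 = 8.
  s=F, t=T: remaining (p,q,r) ∈ {(T,F,T); (T,T,F); (T,T,T)} — 3.
  s=F, t=F: a clause becomes empty — 0.
Total: 2 + 8 + 3 + 0 = 13.

13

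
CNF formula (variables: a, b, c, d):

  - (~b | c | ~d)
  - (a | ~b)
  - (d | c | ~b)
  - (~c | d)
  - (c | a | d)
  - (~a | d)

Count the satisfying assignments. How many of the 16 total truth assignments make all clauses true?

Satisfying assignments:
  a=F b=F c=F d=T
  a=F b=F c=T d=T
  a=T b=F c=F d=T
  a=T b=F c=T d=T
  a=T b=T c=T d=T
Count: 5.

5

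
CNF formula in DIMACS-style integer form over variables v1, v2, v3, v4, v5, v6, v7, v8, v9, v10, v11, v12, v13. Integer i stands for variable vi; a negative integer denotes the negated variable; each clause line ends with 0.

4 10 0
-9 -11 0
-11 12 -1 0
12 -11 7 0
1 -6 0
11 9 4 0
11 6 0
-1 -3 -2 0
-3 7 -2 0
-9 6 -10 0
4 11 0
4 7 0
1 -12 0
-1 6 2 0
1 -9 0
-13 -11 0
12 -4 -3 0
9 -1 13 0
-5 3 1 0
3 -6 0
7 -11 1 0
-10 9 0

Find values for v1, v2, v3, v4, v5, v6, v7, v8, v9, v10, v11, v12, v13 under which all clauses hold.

v1=True  v2=False  v3=True  v4=True  v5=False  v6=True  v7=False  v8=True  v9=True  v10=False  v11=False  v12=True  v13=False

Check each clause:
  1. {v4, v10} — v4 is true.
  2. {¬v11, ¬v9} — ¬v11 is true.
  3. {¬v1, v12, ¬v11} — v12 is true.
  4. {v12, v7, ¬v11} — v12 is true.
  5. {v1, ¬v6} — v1 is true.
  6. {v4, v11, v9} — v9 is true.
  7. {v6, v11} — v6 is true.
  8. {¬v2, ¬v3, ¬v1} — ¬v2 is true.
  9. {v7, ¬v2, ¬v3} — ¬v2 is true.
  10. {¬v10, ¬v9, v6} — ¬v10 is true.
  11. {v11, v4} — v4 is true.
  12. {v4, v7} — v4 is true.
  13. {¬v12, v1} — v1 is true.
  14. {¬v1, v6, v2} — v6 is true.
  15. {¬v9, v1} — v1 is true.
  16. {¬v11, ¬v13} — ¬v13 is true.
  17. {v12, ¬v3, ¬v4} — v12 is true.
  18. {v9, ¬v1, v13} — v9 is true.
  19. {¬v5, v1, v3} — v3 is true.
  20. {v3, ¬v6} — v3 is true.
  21. {¬v11, v7, v1} — v1 is true.
  22. {v9, ¬v10} — v9 is true.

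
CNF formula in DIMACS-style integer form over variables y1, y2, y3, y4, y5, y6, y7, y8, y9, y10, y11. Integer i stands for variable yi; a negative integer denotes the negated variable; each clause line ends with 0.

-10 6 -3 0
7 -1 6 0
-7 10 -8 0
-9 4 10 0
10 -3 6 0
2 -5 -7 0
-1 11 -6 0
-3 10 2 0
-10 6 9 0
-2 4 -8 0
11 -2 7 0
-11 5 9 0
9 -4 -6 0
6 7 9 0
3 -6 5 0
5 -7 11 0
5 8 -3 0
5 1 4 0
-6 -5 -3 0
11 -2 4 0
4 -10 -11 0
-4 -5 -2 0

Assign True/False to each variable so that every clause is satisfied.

y1=0  y2=0  y3=0  y4=1  y5=0  y6=0  y7=0  y8=0  y9=1  y10=1  y11=0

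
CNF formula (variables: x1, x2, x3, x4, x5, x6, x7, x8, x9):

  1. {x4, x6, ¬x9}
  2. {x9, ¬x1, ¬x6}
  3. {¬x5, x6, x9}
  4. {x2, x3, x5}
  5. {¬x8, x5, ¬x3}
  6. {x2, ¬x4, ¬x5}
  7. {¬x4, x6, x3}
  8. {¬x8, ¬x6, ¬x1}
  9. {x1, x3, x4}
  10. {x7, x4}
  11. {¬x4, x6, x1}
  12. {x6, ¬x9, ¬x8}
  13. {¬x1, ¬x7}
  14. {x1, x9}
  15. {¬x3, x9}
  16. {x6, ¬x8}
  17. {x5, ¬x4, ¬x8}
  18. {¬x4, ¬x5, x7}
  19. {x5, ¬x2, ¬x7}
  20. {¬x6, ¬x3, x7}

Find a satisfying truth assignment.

x1=False, x2=False, x3=True, x4=True, x5=False, x6=True, x7=True, x8=False, x9=True

Check each clause:
  1. {x4, x6, ¬x9} — x4 is true.
  2. {¬x6, x9, ¬x1} — x9 is true.
  3. {x6, x9, ¬x5} — x9 is true.
  4. {x3, x5, x2} — x3 is true.
  5. {¬x3, x5, ¬x8} — ¬x8 is true.
  6. {¬x4, x2, ¬x5} — ¬x5 is true.
  7. {x6, x3, ¬x4} — x3 is true.
  8. {¬x6, ¬x1, ¬x8} — ¬x8 is true.
  9. {x3, x4, x1} — x3 is true.
  10. {x7, x4} — x4 is true.
  11. {¬x4, x1, x6} — x6 is true.
  12. {¬x9, ¬x8, x6} — ¬x8 is true.
  13. {¬x7, ¬x1} — ¬x1 is true.
  14. {x1, x9} — x9 is true.
  15. {¬x3, x9} — x9 is true.
  16. {¬x8, x6} — ¬x8 is true.
  17. {¬x4, x5, ¬x8} — ¬x8 is true.
  18. {x7, ¬x5, ¬x4} — ¬x5 is true.
  19. {¬x2, ¬x7, x5} — ¬x2 is true.
  20. {¬x3, x7, ¬x6} — x7 is true.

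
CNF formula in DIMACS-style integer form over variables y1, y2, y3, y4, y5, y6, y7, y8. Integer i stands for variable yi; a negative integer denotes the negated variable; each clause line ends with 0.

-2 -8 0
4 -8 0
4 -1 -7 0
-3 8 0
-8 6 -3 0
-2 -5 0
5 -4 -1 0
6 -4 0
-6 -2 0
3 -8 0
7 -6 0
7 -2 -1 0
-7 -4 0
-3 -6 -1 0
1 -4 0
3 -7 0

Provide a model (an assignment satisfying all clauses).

Pure literal: y2 appears only negated; assign y2 = False.
Try y1 = False.
  then y4 is forced to False.
  then y8 is forced to False.
  then y3 is forced to False.
  then y7 is forced to False.
  then y6 is forced to False.
y5 is now unconstrained; take y5 = False.

y1=F, y2=F, y3=F, y4=F, y5=F, y6=F, y7=F, y8=F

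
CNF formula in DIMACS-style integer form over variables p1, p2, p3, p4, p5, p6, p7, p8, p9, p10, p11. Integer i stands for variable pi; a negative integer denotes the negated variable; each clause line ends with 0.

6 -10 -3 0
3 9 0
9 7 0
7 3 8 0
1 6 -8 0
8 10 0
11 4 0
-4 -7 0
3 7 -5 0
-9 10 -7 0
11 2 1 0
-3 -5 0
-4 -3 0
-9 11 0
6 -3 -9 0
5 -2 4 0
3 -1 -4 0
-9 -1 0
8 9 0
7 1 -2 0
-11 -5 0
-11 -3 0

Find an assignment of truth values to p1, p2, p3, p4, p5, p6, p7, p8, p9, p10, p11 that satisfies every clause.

Pure literal: p6 appears only positively; assign p6 = True.
Branch on p1: take p1 = False.
Set p2 = False and propagate.
  then p11 is forced to True.
  then p5 is forced to False.
  then p3 is forced to False.
  then p9 is forced to True.
Branch on p4: take p4 = True.
  then p7 is forced to False.
  then p8 is forced to True.
p10 is now unconstrained; take p10 = False.
Check each clause:
  1. (!p3 || p6 || !p10) — !p3 is true.
  2. (p3 || p9) — p9 is true.
  3. (p9 || p7) — p9 is true.
  4. (p8 || p7 || p3) — p8 is true.
  5. (p6 || !p8 || p1) — p6 is true.
  6. (p10 || p8) — p8 is true.
  7. (p11 || p4) — p11 is true.
  8. (!p4 || !p7) — !p7 is true.
  9. (!p5 || p3 || p7) — !p5 is true.
  10. (!p9 || p10 || !p7) — !p7 is true.
  11. (p11 || p1 || p2) — p11 is true.
  12. (!p3 || !p5) — !p5 is true.
  13. (!p4 || !p3) — !p3 is true.
  14. (p11 || !p9) — p11 is true.
  15. (!p3 || !p9 || p6) — !p3 is true.
  16. (p4 || !p2 || p5) — p4 is true.
  17. (!p1 || !p4 || p3) — !p1 is true.
  18. (!p1 || !p9) — !p1 is true.
  19. (p9 || p8) — p8 is true.
  20. (p1 || !p2 || p7) — !p2 is true.
  21. (!p11 || !p5) — !p5 is true.
  22. (!p11 || !p3) — !p3 is true.

p1 = 0, p2 = 0, p3 = 0, p4 = 1, p5 = 0, p6 = 1, p7 = 0, p8 = 1, p9 = 1, p10 = 0, p11 = 1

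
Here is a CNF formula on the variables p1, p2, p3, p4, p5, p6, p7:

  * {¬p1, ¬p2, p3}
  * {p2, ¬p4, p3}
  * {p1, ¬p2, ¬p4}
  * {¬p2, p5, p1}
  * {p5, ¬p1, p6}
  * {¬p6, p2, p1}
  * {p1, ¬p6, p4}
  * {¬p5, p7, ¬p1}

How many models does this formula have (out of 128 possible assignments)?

36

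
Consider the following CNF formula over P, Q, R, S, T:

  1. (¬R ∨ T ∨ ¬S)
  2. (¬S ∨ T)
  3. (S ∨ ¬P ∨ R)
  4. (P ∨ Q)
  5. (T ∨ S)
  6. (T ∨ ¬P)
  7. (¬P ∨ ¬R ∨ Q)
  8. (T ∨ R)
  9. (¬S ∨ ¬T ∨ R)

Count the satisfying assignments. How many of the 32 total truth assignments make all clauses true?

5

The models are:
  P=F Q=T R=F S=F T=T
  P=F Q=T R=T S=F T=T
  P=F Q=T R=T S=T T=T
  P=T Q=T R=T S=F T=T
  P=T Q=T R=T S=T T=T
That's 5 in total.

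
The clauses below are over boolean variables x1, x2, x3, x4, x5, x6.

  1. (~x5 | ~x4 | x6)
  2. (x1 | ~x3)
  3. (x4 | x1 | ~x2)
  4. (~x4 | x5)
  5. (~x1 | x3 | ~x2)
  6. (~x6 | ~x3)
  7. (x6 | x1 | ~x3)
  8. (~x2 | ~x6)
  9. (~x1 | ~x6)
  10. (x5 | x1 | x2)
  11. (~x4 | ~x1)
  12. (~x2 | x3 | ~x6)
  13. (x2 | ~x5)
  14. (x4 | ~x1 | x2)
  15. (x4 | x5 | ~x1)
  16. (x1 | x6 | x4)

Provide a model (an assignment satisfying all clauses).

x1=True, x2=True, x3=True, x4=False, x5=True, x6=False

Check each clause:
  1. (x6 | ~x5 | ~x4) — ~x4 is true.
  2. (~x3 | x1) — x1 is true.
  3. (x4 | x1 | ~x2) — x1 is true.
  4. (~x4 | x5) — ~x4 is true.
  5. (x3 | ~x2 | ~x1) — x3 is true.
  6. (~x6 | ~x3) — ~x6 is true.
  7. (x6 | ~x3 | x1) — x1 is true.
  8. (~x2 | ~x6) — ~x6 is true.
  9. (~x6 | ~x1) — ~x6 is true.
  10. (x2 | x1 | x5) — x1 is true.
  11. (~x4 | ~x1) — ~x4 is true.
  12. (~x6 | x3 | ~x2) — ~x6 is true.
  13. (~x5 | x2) — x2 is true.
  14. (~x1 | x4 | x2) — x2 is true.
  15. (x5 | ~x1 | x4) — x5 is true.
  16. (x4 | x6 | x1) — x1 is true.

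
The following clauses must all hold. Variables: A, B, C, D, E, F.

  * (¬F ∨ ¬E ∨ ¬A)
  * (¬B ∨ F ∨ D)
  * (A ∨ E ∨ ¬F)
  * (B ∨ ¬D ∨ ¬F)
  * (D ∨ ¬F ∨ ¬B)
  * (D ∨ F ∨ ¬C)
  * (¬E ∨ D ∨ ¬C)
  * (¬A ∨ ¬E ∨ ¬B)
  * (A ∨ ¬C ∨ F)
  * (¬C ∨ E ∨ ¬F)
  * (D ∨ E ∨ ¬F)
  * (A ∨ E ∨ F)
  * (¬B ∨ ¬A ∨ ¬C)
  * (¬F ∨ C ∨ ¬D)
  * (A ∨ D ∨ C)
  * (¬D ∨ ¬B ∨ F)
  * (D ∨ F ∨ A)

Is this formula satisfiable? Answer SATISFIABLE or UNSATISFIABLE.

SATISFIABLE

Set A = True and propagate.
The remaining clauses are satisfied by B = False, C = True, D = True, E = True, F = False.
So A=T  B=F  C=T  D=T  E=T  F=F is a satisfying assignment.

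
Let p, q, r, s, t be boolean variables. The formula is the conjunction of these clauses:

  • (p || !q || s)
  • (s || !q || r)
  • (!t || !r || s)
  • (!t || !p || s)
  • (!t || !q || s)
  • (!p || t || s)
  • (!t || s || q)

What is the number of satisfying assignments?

18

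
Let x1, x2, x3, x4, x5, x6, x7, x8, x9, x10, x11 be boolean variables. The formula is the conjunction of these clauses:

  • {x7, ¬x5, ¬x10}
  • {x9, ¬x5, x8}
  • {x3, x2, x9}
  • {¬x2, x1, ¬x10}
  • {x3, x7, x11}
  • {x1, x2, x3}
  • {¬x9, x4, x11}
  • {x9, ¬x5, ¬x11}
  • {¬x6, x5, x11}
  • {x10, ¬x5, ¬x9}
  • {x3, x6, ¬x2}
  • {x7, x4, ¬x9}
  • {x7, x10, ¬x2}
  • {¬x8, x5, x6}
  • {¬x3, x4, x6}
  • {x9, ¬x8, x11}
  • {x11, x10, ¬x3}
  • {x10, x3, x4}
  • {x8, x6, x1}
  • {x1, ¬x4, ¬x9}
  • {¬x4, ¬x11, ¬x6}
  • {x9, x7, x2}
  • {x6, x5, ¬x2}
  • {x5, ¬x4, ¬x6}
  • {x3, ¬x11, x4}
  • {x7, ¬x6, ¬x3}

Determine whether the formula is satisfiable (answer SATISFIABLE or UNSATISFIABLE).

SATISFIABLE

x1 occurs only positively in the remaining clauses — set x1 = True.
Pure literal: x7 appears only positively; assign x7 = True.
Branch on x2: take x2 = False.
Set x3 = True and propagate.
Branch on x4: take x4 = False.
  then x6 is forced to True.
For the remaining variables, x5 = False, x8 = True, x9 = False, x10 = False, x11 = True works.
So x1=True, x2=False, x3=True, x4=False, x5=False, x6=True, x7=True, x8=True, x9=False, x10=False, x11=True is a satisfying assignment.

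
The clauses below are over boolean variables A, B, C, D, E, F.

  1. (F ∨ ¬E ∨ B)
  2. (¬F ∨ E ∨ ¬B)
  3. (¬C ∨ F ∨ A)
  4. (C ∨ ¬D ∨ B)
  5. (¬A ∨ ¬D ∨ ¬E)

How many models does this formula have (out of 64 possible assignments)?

Case analysis on B and E:
  B=1, E=1: 10 of the 16 assignments to (A,C,D,F) work.
  B=1, E=0: D free; 3 ways for (A,C,F) × 2^1 = 6.
  B=0, E=1: 5 of the 16 assignments to (A,C,D,F) work.
  B=0, E=0: 10 of the 16 assignments to (A,C,D,F) work.
Total: 10 + 6 + 5 + 10 = 31.

31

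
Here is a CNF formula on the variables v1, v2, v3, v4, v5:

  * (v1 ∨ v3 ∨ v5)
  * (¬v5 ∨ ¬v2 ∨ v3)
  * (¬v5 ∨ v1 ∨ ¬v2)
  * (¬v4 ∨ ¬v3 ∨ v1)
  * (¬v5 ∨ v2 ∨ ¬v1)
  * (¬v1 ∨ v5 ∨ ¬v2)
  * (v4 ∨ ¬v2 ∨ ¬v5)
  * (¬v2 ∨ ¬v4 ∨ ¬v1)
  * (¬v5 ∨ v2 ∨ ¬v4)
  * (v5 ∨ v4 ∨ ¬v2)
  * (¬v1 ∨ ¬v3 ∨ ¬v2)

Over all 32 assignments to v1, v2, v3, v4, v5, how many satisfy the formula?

Case analysis on v2 and v5:
  v2=T, v5=T: a clause becomes empty — 0.
  v2=T, v5=F: a clause becomes empty — 0.
  v2=F, v5=T: remaining (v1,v3,v4) ∈ {(F,F,F); (F,T,F)} — 2.
  v2=F, v5=F: 5 of the 8 assignments to (v1,v3,v4) work.
Total: 0 + 0 + 2 + 5 = 7.

7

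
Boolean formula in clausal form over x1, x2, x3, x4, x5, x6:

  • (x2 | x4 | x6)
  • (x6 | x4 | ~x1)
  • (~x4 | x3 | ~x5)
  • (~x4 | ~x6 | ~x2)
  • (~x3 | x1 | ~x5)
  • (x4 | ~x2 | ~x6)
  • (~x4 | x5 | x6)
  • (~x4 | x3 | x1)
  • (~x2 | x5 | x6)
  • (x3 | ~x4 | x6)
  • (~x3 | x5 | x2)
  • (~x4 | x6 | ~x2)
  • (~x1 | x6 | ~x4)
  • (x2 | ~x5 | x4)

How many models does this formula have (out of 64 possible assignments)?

5

The models are:
  x1=0 x2=0 x3=0 x4=0 x5=0 x6=1
  x1=0 x2=1 x3=0 x4=0 x5=1 x6=0
  x1=1 x2=0 x3=0 x4=0 x5=0 x6=1
  x1=1 x2=0 x3=0 x4=1 x5=0 x6=1
  x1=1 x2=0 x3=1 x4=1 x5=1 x6=1
Count: 5.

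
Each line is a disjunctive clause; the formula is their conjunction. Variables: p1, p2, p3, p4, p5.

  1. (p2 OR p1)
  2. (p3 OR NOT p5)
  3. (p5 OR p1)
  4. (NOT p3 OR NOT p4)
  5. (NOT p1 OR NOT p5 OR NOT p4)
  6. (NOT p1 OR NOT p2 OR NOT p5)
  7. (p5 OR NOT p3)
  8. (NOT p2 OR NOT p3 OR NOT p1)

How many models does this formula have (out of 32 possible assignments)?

6

Satisfying assignments:
  p1=F p2=T p3=T p4=F p5=T
  p1=T p2=F p3=F p4=F p5=F
  p1=T p2=F p3=F p4=T p5=F
  p1=T p2=F p3=T p4=F p5=T
  p1=T p2=T p3=F p4=F p5=F
  p1=T p2=T p3=F p4=T p5=F
That's 6 in total.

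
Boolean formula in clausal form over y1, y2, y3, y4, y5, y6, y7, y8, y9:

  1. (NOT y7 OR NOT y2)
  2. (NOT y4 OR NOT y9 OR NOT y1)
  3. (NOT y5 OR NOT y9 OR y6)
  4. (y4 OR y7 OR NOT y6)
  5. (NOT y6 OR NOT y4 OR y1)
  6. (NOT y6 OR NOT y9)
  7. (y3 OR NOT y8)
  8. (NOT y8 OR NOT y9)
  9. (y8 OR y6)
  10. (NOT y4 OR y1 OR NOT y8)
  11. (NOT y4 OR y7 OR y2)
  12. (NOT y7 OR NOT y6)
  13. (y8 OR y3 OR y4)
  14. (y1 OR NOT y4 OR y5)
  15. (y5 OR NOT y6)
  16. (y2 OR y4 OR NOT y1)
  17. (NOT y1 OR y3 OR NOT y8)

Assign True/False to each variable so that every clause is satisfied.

y1=T, y2=T, y3=T, y4=T, y5=T, y6=F, y7=F, y8=T, y9=F

Check each clause:
  1. (NOT y2 OR NOT y7) — NOT y7 is true.
  2. (NOT y1 OR NOT y4 OR NOT y9) — NOT y9 is true.
  3. (NOT y5 OR NOT y9 OR y6) — NOT y9 is true.
  4. (NOT y6 OR y4 OR y7) — NOT y6 is true.
  5. (y1 OR NOT y6 OR NOT y4) — y1 is true.
  6. (NOT y6 OR NOT y9) — NOT y6 is true.
  7. (y3 OR NOT y8) — y3 is true.
  8. (NOT y8 OR NOT y9) — NOT y9 is true.
  9. (y6 OR y8) — y8 is true.
  10. (NOT y8 OR y1 OR NOT y4) — y1 is true.
  11. (NOT y4 OR y2 OR y7) — y2 is true.
  12. (NOT y7 OR NOT y6) — NOT y7 is true.
  13. (y4 OR y3 OR y8) — y8 is true.
  14. (NOT y4 OR y5 OR y1) — y1 is true.
  15. (y5 OR NOT y6) — NOT y6 is true.
  16. (y2 OR y4 OR NOT y1) — y2 is true.
  17. (NOT y1 OR NOT y8 OR y3) — y3 is true.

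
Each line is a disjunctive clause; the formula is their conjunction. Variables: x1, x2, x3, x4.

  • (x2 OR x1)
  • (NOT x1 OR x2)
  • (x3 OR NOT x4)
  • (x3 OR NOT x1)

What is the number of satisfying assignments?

The models are:
  x1=F x2=T x3=F x4=F
  x1=F x2=T x3=T x4=F
  x1=F x2=T x3=T x4=T
  x1=T x2=T x3=T x4=F
  x1=T x2=T x3=T x4=T
That's 5 in total.

5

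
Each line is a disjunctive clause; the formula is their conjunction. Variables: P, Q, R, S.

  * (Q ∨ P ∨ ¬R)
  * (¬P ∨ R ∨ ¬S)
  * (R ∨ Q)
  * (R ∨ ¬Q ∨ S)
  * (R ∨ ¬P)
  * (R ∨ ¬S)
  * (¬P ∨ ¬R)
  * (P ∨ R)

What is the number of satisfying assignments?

2

The models are:
  P=F Q=T R=T S=F
  P=F Q=T R=T S=T
That's 2 in total.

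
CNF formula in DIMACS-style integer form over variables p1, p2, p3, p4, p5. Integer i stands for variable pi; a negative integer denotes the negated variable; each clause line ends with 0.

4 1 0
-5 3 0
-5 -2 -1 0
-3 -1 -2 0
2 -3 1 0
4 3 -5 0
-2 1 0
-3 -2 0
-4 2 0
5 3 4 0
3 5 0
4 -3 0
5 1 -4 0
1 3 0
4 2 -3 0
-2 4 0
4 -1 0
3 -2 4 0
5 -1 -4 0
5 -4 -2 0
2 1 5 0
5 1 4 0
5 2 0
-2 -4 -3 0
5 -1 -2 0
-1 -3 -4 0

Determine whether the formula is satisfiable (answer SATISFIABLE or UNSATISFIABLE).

UNSATISFIABLE

p4 = True:
  propagation gives p2=True, p1=True, p5=False; an empty clause results — contradiction.
p4 = False:
  propagation gives p1=True; an empty clause results — contradiction.
Every branch closes, so no satisfying assignment exists.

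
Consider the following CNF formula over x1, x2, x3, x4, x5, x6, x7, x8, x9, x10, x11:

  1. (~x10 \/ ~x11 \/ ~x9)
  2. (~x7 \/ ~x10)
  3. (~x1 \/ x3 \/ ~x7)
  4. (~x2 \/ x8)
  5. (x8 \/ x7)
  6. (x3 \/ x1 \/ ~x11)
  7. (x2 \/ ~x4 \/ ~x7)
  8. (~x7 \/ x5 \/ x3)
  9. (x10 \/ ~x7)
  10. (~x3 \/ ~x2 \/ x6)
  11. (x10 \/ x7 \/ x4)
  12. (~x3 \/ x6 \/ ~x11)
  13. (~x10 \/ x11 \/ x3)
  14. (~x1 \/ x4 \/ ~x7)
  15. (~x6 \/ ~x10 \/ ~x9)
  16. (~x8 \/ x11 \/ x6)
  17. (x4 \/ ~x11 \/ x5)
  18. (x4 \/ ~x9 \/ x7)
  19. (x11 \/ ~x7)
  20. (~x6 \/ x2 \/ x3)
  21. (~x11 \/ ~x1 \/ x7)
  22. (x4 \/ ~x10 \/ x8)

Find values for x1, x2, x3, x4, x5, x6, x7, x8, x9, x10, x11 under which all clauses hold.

Pure literal: x5 appears only positively; assign x5 = True.
x9 occurs only negated in the remaining clauses — set x9 = False.
Set x1 = False and propagate.
Set x2 = True and propagate.
  then x8 is forced to True.
The remaining clauses are satisfied by x3 = False, x4 = True, x6 = True, x7 = False, x10 = False, x11 = False.

x1=False, x2=True, x3=False, x4=True, x5=True, x6=True, x7=False, x8=True, x9=False, x10=False, x11=False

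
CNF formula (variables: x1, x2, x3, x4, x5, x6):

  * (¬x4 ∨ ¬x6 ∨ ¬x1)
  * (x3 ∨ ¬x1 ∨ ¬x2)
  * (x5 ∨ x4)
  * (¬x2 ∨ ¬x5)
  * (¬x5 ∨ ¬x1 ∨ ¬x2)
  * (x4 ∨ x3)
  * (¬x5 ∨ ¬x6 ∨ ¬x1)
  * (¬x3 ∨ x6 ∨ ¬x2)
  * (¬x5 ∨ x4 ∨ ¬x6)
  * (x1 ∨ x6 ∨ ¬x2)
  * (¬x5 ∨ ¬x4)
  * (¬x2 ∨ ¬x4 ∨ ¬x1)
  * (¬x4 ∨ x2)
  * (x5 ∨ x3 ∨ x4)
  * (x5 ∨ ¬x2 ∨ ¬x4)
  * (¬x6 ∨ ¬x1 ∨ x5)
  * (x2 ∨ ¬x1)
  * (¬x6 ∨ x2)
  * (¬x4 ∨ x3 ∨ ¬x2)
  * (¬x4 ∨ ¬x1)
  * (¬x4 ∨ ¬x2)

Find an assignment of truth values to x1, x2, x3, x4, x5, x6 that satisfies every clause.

x1 = 0, x2 = 0, x3 = 1, x4 = 0, x5 = 1, x6 = 0

Check each clause:
  1. (¬x6 ∨ ¬x1 ∨ ¬x4) — ¬x6 is true.
  2. (¬x1 ∨ x3 ∨ ¬x2) — x3 is true.
  3. (x4 ∨ x5) — x5 is true.
  4. (¬x5 ∨ ¬x2) — ¬x2 is true.
  5. (¬x1 ∨ ¬x5 ∨ ¬x2) — ¬x1 is true.
  6. (x4 ∨ x3) — x3 is true.
  7. (¬x1 ∨ ¬x6 ∨ ¬x5) — ¬x6 is true.
  8. (x6 ∨ ¬x3 ∨ ¬x2) — ¬x2 is true.
  9. (¬x5 ∨ ¬x6 ∨ x4) — ¬x6 is true.
  10. (x6 ∨ ¬x2 ∨ x1) — ¬x2 is true.
  11. (¬x4 ∨ ¬x5) — ¬x4 is true.
  12. (¬x2 ∨ ¬x4 ∨ ¬x1) — ¬x4 is true.
  13. (¬x4 ∨ x2) — ¬x4 is true.
  14. (x4 ∨ x5 ∨ x3) — x3 is true.
  15. (x5 ∨ ¬x4 ∨ ¬x2) — ¬x4 is true.
  16. (¬x1 ∨ ¬x6 ∨ x5) — ¬x6 is true.
  17. (x2 ∨ ¬x1) — ¬x1 is true.
  18. (¬x6 ∨ x2) — ¬x6 is true.
  19. (x3 ∨ ¬x2 ∨ ¬x4) — x3 is true.
  20. (¬x4 ∨ ¬x1) — ¬x4 is true.
  21. (¬x2 ∨ ¬x4) — ¬x4 is true.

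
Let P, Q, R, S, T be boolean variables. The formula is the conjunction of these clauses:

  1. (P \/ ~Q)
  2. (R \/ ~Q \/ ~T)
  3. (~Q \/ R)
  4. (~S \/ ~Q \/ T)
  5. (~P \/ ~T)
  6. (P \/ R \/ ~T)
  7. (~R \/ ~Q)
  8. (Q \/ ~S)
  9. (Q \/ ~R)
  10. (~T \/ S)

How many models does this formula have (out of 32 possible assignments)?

2

The models are:
  P=F Q=F R=F S=F T=F
  P=T Q=F R=F S=F T=F
That's 2 in total.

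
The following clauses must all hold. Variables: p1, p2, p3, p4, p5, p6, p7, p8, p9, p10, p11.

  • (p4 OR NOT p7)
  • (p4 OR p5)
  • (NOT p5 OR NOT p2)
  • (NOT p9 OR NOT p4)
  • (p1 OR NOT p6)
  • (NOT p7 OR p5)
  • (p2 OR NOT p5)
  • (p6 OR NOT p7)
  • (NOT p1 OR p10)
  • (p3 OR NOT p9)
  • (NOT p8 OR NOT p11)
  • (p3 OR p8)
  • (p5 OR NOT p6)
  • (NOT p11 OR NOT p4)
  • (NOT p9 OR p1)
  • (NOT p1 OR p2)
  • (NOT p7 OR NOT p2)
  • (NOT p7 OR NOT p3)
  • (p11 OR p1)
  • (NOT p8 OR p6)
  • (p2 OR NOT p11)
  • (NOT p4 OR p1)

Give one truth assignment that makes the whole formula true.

p1 = True  p2 = True  p3 = True  p4 = True  p5 = False  p6 = False  p7 = False  p8 = False  p9 = False  p10 = True  p11 = False

Pure literal: p7 appears only negated; assign p7 = False.
p9 occurs only negated in the remaining clauses — set p9 = False.
Set p1 = True and propagate.
  then p10 is forced to True.
  then p2 is forced to True.
  then p5 is forced to False.
  then p4 is forced to True.
  then p6 is forced to False.
  then p11 is forced to False.
  then p8 is forced to False.
  then p3 is forced to True.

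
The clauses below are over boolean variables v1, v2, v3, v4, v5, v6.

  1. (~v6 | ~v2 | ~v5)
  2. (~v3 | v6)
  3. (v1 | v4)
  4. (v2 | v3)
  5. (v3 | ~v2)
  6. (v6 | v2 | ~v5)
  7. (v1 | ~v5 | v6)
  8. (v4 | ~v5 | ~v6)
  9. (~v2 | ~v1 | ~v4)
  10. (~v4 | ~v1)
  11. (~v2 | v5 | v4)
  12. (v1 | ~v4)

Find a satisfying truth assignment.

v1=True, v2=False, v3=True, v4=False, v5=False, v6=True

Branch on v1: take v1 = True.
  then v4 is forced to False.
Set v2 = False and propagate.
  then v3 is forced to True.
  then v6 is forced to True.
  then v5 is forced to False.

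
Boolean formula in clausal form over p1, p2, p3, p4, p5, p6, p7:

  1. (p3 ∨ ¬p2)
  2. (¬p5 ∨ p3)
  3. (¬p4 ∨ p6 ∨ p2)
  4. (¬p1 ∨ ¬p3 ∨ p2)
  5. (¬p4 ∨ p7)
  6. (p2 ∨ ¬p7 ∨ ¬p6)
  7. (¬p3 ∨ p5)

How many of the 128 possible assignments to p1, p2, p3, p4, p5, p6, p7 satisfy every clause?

21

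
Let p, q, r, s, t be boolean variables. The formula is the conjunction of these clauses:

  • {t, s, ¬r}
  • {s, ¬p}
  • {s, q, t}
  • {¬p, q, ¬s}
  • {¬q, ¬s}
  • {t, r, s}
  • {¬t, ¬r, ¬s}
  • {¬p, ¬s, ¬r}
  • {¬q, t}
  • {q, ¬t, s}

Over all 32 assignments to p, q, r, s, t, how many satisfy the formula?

5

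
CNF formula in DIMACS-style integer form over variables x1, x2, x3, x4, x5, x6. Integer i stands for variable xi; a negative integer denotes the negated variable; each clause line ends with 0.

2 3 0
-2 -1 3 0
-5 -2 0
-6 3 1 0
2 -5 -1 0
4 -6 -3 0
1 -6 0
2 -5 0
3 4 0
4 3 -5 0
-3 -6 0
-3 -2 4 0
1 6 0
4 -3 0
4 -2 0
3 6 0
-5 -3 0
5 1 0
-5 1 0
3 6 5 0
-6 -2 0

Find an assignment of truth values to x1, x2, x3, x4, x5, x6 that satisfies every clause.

x1 = T, x2 = T, x3 = T, x4 = T, x5 = F, x6 = F

Check each clause:
  1. (x2 OR x3) — x2 is true.
  2. (NOT x2 OR x3 OR NOT x1) — x3 is true.
  3. (NOT x5 OR NOT x2) — NOT x5 is true.
  4. (NOT x6 OR x1 OR x3) — x1 is true.
  5. (x2 OR NOT x5 OR NOT x1) — x2 is true.
  6. (x4 OR NOT x6 OR NOT x3) — NOT x6 is true.
  7. (NOT x6 OR x1) — x1 is true.
  8. (NOT x5 OR x2) — x2 is true.
  9. (x3 OR x4) — x3 is true.
  10. (NOT x5 OR x3 OR x4) — x3 is true.
  11. (NOT x3 OR NOT x6) — NOT x6 is true.
  12. (NOT x2 OR x4 OR NOT x3) — x4 is true.
  13. (x6 OR x1) — x1 is true.
  14. (NOT x3 OR x4) — x4 is true.
  15. (NOT x2 OR x4) — x4 is true.
  16. (x6 OR x3) — x3 is true.
  17. (NOT x5 OR NOT x3) — NOT x5 is true.
  18. (x1 OR x5) — x1 is true.
  19. (NOT x5 OR x1) — x1 is true.
  20. (x5 OR x6 OR x3) — x3 is true.
  21. (NOT x6 OR NOT x2) — NOT x6 is true.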